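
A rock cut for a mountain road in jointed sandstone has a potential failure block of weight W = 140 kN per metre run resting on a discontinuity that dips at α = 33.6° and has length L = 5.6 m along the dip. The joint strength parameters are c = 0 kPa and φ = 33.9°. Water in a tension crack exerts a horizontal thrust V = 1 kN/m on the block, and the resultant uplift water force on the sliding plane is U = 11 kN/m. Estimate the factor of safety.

FS = 0.90

Resolving the block weight along and normal to the plane and applying the Mohr–Coulomb strength on the joint:
N' = W cosα − U − V sinα = 140·cos33.6° − 11 − 1·sin33.6° = 105.1 kN/m
Driving force T = W sinα + V cosα = 140·sin33.6° + 1·cos33.6° = 78.3 kN/m
Resisting force R = c·L + N'·tanφ = 0·5.6 + 105.1·tan33.9° = 0.0 + 70.6 = 70.6 kN/m
FS = R / T = 70.6 / 78.3 = 0.901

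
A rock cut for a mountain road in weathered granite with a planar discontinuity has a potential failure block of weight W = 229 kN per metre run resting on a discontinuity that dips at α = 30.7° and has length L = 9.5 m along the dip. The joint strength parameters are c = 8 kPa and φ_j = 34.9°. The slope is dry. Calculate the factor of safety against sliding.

Resolving the block weight along and normal to the plane and applying the Mohr–Coulomb strength on the joint:
N' = W cosα = 229·cos30.7° = 196.9 kN/m
Driving force T = W sinα = 229·sin30.7° = 116.9 kN/m
Resisting force R = c·L + N'·tanφ_j = 8·9.5 + 196.9·tan34.9° = 76.0 + 137.4 = 213.4 kN/m
FS = R / T = 213.4 / 116.9 = 1.825

FS = 1.82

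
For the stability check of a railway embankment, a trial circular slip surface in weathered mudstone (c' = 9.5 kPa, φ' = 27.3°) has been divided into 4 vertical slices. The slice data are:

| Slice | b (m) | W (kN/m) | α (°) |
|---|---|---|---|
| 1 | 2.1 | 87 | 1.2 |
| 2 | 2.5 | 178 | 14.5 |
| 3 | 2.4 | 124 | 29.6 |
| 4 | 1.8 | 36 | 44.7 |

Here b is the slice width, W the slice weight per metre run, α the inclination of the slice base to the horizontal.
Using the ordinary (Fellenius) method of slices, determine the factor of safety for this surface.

FS = 2.24

Ordinary method of slices: FS = Σ[c'·Δl_i + (W_i cosα_i)·tanφ'] / Σ W_i sinα_i, with Δl_i = b_i / cosα_i.
Slice 1: Δl = 2.1/cos1.2° = 2.100 m; N'_1 = 87·cos1.2° = 87.0; c'Δl = 19.95; W sinα = 1.8
Slice 2: Δl = 2.5/cos14.5° = 2.582 m; N'_2 = 178·cos14.5° = 172.3; c'Δl = 24.53; W sinα = 44.6
Slice 3: Δl = 2.4/cos29.6° = 2.760 m; N'_3 = 124·cos29.6° = 107.8; c'Δl = 26.22; W sinα = 61.2
Slice 4: Δl = 1.8/cos44.7° = 2.532 m; N'_4 = 36·cos44.7° = 25.6; c'Δl = 24.06; W sinα = 25.3
Σc'Δl = 94.8 kN/m; ΣN' = 392.7 kN/m; ΣW sinα = 133.0 kN/m
Resisting = 94.8 + 392.7·tan27.3° = 94.8 + 202.7 = 297.5 kN/m
FS = 297.5 / 133.0 = 2.237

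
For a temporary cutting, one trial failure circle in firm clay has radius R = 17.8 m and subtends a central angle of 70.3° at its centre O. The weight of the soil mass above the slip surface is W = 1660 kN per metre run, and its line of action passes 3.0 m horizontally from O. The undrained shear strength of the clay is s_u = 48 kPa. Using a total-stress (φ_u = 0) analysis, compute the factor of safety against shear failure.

FS = 3.75

Taking moments about the centre O, the resisting moment is provided by the undrained shear strength acting along the arc:
Arc length L_a = R·θ = 17.8·(70.3°·π/180) = 17.8·1.2270 = 21.84 m
M_R = s_u·L_a·R = 48·21.84·17.8 = 18660.1 kN·m/m
M_D = W·d = 1660·3.0 = 4980.0 kN·m/m
FS = M_R / M_D = 18660.1 / 4980.0 = 3.747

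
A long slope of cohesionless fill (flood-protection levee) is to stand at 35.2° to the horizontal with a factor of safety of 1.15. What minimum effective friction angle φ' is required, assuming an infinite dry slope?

FS = tanφ'/tanβ ⇒ tanφ' = FS · tanβ = 1.15 · tan35.2° = 0.8112
φ' = arctan(0.8112) = 39.05°

φ' = 39.1°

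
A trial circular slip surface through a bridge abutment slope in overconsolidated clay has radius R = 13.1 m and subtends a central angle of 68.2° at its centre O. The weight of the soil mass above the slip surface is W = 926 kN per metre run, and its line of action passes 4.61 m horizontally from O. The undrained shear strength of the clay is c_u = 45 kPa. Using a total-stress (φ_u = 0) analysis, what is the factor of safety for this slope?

FS = 2.15

Taking moments about the centre O, the resisting moment is provided by the undrained shear strength acting along the arc:
Arc length L_a = R·θ = 13.1·(68.2°·π/180) = 13.1·1.1903 = 15.59 m
M_R = c_u·L_a·R = 45·15.59·13.1 = 9192.1 kN·m/m
M_D = W·d = 926·4.61 = 4268.9 kN·m/m
FS = M_R / M_D = 9192.1 / 4268.9 = 2.153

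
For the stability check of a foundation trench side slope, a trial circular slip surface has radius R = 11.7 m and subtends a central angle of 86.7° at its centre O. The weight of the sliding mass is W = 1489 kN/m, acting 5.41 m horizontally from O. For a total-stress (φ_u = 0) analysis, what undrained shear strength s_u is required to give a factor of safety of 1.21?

s_u = 47.1 kPa

FS = s_u·L_a·R / (W·d), so s_u = FS·W·d / (L_a·R).
Arc length L_a = R·θ = 11.7·(86.7°·π/180) = 11.7·1.5132 = 17.70 m
s_u = 1.21·1489·5.41 / (17.70·11.7) = 9747.1 / 207.14 = 47.06 kPa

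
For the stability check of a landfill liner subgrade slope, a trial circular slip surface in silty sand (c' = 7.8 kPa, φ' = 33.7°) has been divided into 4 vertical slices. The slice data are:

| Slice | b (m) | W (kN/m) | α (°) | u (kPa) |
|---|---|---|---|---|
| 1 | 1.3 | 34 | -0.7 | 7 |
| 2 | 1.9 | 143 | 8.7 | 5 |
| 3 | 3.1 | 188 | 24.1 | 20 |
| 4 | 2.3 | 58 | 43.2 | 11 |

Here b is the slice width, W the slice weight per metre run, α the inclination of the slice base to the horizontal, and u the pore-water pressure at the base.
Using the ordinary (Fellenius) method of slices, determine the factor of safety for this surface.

FS = 1.85

Ordinary method of slices: FS = Σ[c'·Δl_i + (W_i cosα_i − u_i·Δl_i)·tanφ'] / Σ W_i sinα_i, with Δl_i = b_i / cosα_i.
Slice 1: Δl = 1.3/cos(-0.7°) = 1.300 m; N'_1 = 34·cos(-0.7°) − 7·1.300 = 24.9; c'Δl = 10.14; W sinα = -0.4
Slice 2: Δl = 1.9/cos8.7° = 1.922 m; N'_2 = 143·cos8.7° − 5·1.922 = 131.7; c'Δl = 14.99; W sinα = 21.6
Slice 3: Δl = 3.1/cos24.1° = 3.396 m; N'_3 = 188·cos24.1° − 20·3.396 = 103.7; c'Δl = 26.49; W sinα = 76.8
Slice 4: Δl = 2.3/cos43.2° = 3.155 m; N'_4 = 58·cos43.2° − 11·3.155 = 7.6; c'Δl = 24.61; W sinα = 39.7
Σc'Δl = 76.2 kN/m; ΣN' = 267.9 kN/m; ΣW sinα = 137.7 kN/m
Resisting = 76.2 + 267.9·tan33.7° = 76.2 + 178.7 = 254.9 kN/m
FS = 254.9 / 137.7 = 1.851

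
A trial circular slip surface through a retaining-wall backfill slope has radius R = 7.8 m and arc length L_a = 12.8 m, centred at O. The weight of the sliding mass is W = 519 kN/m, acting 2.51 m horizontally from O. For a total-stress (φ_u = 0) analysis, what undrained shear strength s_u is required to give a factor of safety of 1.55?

s_u = 20.2 kPa

FS = s_u·L_a·R / (W·d), so s_u = FS·W·d / (L_a·R).
s_u = 1.55·519·2.51 / (12.80·7.8) = 2019.2 / 99.84 = 20.22 kPa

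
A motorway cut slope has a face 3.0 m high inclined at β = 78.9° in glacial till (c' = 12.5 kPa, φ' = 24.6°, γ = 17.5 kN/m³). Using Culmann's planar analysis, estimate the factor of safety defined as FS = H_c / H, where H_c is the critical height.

FS = 2.04

H_c = (4c'/γ) · sinβ cosφ' / [1 − cos(β − φ')]
    = (4·12.5/17.5) · sin78.9°·cos24.6° / [1 − cos54.3°]
    = 2.857 · 0.8922 / 0.4165 = 6.12 m
FS = H_c / H = 6.12 / 3.0 = 2.040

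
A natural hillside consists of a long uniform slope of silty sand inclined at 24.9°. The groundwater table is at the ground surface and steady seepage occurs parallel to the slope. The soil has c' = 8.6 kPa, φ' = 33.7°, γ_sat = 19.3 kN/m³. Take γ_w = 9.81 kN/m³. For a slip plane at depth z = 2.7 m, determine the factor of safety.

With seepage parallel to the slope and the water table at the surface, the effective normal stress on the slip plane uses the buoyant unit weight γ' = γ_sat − γ_w while the driving shear stress uses γ_sat:
FS = [c' + γ' z cos²β tanφ'] / [γ_sat z sinβ cosβ]
γ' = 19.3 − 9.81 = 9.49 kN/m³
Numerator = 8.6 + 9.49·2.7·cos²24.9°·tan33.7° = 8.6 + 9.49·2.7·0.8227·0.6669 = 22.659 kPa
Denominator = 19.3·2.7·sin24.9°·cos24.9° = 19.3·2.7·0.4210·0.9070 = 19.901 kPa
FS = 22.659 / 19.901 = 1.139

FS = 1.14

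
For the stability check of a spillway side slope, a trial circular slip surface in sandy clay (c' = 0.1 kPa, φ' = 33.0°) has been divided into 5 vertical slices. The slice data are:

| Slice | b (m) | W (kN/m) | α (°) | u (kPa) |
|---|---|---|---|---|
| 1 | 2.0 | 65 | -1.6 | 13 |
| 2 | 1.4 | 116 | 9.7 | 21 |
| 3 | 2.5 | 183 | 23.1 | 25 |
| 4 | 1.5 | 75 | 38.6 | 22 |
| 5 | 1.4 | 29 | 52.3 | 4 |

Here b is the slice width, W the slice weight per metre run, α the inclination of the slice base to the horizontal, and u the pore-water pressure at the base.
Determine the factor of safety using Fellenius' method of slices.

Ordinary method of slices: FS = Σ[c'·Δl_i + (W_i cosα_i − u_i·Δl_i)·tanφ'] / Σ W_i sinα_i, with Δl_i = b_i / cosα_i.
Slice 1: Δl = 2.0/cos(-1.6°) = 2.001 m; N'_1 = 65·cos(-1.6°) − 13·2.001 = 39.0; c'Δl = 0.20; W sinα = -1.8
Slice 2: Δl = 1.4/cos9.7° = 1.420 m; N'_2 = 116·cos9.7° − 21·1.420 = 84.5; c'Δl = 0.14; W sinα = 19.5
Slice 3: Δl = 2.5/cos23.1° = 2.718 m; N'_3 = 183·cos23.1° − 25·2.718 = 100.4; c'Δl = 0.27; W sinα = 71.8
Slice 4: Δl = 1.5/cos38.6° = 1.919 m; N'_4 = 75·cos38.6° − 22·1.919 = 16.4; c'Δl = 0.19; W sinα = 46.8
Slice 5: Δl = 1.4/cos52.3° = 2.289 m; N'_5 = 29·cos52.3° − 4·2.289 = 8.6; c'Δl = 0.23; W sinα = 22.9
Σc'Δl = 1.0 kN/m; ΣN' = 248.8 kN/m; ΣW sinα = 159.3 kN/m
Resisting = 1.0 + 248.8·tan33.0° = 1.0 + 161.6 = 162.6 kN/m
FS = 162.6 / 159.3 = 1.021

FS = 1.02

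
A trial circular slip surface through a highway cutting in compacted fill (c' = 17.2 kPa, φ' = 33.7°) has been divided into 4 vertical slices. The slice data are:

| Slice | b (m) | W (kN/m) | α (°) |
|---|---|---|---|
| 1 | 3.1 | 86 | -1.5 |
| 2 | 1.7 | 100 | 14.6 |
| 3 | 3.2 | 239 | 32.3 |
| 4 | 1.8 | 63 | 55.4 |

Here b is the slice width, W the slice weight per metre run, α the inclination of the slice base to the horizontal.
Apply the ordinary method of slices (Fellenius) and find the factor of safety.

Ordinary method of slices: FS = Σ[c'·Δl_i + (W_i cosα_i)·tanφ'] / Σ W_i sinα_i, with Δl_i = b_i / cosα_i.
Slice 1: Δl = 3.1/cos(-1.5°) = 3.101 m; N'_1 = 86·cos(-1.5°) = 86.0; c'Δl = 53.34; W sinα = -2.3
Slice 2: Δl = 1.7/cos14.6° = 1.757 m; N'_2 = 100·cos14.6° = 96.8; c'Δl = 30.22; W sinα = 25.2
Slice 3: Δl = 3.2/cos32.3° = 3.786 m; N'_3 = 239·cos32.3° = 202.0; c'Δl = 65.12; W sinα = 127.7
Slice 4: Δl = 1.8/cos55.4° = 3.170 m; N'_4 = 63·cos55.4° = 35.8; c'Δl = 54.52; W sinα = 51.9
Σc'Δl = 203.2 kN/m; ΣN' = 420.5 kN/m; ΣW sinα = 202.5 kN/m
Resisting = 203.2 + 420.5·tan33.7° = 203.2 + 280.5 = 483.7 kN/m
FS = 483.7 / 202.5 = 2.388

FS = 2.39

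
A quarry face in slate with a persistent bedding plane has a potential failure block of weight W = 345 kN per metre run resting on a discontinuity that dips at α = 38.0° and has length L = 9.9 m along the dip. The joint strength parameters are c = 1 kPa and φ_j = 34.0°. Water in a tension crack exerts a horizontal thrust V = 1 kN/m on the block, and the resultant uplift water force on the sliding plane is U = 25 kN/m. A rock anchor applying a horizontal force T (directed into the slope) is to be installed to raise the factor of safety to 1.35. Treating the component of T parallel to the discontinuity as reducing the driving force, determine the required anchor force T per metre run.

Resolving forces along and normal to the sliding plane, with the horizontal anchor force T adding T·sinα to the effective normal force and T·cosα acting up the plane against the driving force:
FS = [cL + (W cosα − U − V sinα + T sinα) tanφ_j] / [W sinα + V cosα − T cosα]
Without the anchor: N' = 246.2 kN/m, driving T_d = 213.2 kN/m, resisting R = 1·9.9 + 246.2·tan34.0° = 176.0 kN/m, FS = 0.83.
Setting FS = 1.35 and solving for T:
1.35·(213.2 − T cos38.0°) = 176.0 + T sin38.0°·tan34.0°
T·(sin38.0°·tan34.0° + 1.35·cos38.0°) = 1.35·213.2 − 176.0
T·(0.6157·0.6745 + 1.35·0.7880) = 287.8 − 176.0 = 111.8
T·1.4791 = 111.8
T = 75.6 kN/m

T = 76 kN/m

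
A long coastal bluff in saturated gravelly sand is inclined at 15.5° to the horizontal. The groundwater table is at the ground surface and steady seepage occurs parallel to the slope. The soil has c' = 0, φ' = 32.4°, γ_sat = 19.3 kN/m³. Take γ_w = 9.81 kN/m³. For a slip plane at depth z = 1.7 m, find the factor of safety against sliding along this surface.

FS = 1.13

With seepage parallel to the slope and the water table at the surface, the effective normal stress on the slip plane uses the buoyant unit weight γ' = γ_sat − γ_w while the driving shear stress uses γ_sat:
FS = [c' + γ' z cos²β tanφ'] / [γ_sat z sinβ cosβ]
(For c' = 0 this reduces to FS = (γ'/γ_sat)·tanφ'/tanβ.)
γ' = 19.3 − 9.81 = 9.49 kN/m³
Numerator = 0.0 + 9.49·1.7·cos²15.5°·tan32.4° = 0.0 + 9.49·1.7·0.9286·0.6346 = 9.507 kPa
Denominator = 19.3·1.7·sin15.5°·cos15.5° = 19.3·1.7·0.2672·0.9636 = 8.449 kPa
FS = 9.507 / 8.449 = 1.125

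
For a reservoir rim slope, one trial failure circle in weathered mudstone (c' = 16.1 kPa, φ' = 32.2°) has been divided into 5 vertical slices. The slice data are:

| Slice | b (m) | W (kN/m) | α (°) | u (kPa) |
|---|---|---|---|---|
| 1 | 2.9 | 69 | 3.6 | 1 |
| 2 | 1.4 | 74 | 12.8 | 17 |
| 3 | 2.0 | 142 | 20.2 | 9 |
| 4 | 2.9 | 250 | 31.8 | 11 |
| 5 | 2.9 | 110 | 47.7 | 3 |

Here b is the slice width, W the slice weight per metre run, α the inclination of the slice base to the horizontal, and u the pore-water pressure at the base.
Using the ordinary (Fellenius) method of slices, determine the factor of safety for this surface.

FS = 1.84

Ordinary method of slices: FS = Σ[c'·Δl_i + (W_i cosα_i − u_i·Δl_i)·tanφ'] / Σ W_i sinα_i, with Δl_i = b_i / cosα_i.
Slice 1: Δl = 2.9/cos3.6° = 2.906 m; N'_1 = 69·cos3.6° − 1·2.906 = 66.0; c'Δl = 46.78; W sinα = 4.3
Slice 2: Δl = 1.4/cos12.8° = 1.436 m; N'_2 = 74·cos12.8° − 17·1.436 = 47.8; c'Δl = 23.11; W sinα = 16.4
Slice 3: Δl = 2.0/cos20.2° = 2.131 m; N'_3 = 142·cos20.2° − 9·2.131 = 114.1; c'Δl = 34.31; W sinα = 49.0
Slice 4: Δl = 2.9/cos31.8° = 3.412 m; N'_4 = 250·cos31.8° − 11·3.412 = 174.9; c'Δl = 54.94; W sinα = 131.7
Slice 5: Δl = 2.9/cos47.7° = 4.309 m; N'_5 = 110·cos47.7° − 3·4.309 = 61.1; c'Δl = 69.37; W sinα = 81.4
Σc'Δl = 228.5 kN/m; ΣN' = 463.8 kN/m; ΣW sinα = 282.9 kN/m
Resisting = 228.5 + 463.8·tan32.2° = 228.5 + 292.1 = 520.6 kN/m
FS = 520.6 / 282.9 = 1.841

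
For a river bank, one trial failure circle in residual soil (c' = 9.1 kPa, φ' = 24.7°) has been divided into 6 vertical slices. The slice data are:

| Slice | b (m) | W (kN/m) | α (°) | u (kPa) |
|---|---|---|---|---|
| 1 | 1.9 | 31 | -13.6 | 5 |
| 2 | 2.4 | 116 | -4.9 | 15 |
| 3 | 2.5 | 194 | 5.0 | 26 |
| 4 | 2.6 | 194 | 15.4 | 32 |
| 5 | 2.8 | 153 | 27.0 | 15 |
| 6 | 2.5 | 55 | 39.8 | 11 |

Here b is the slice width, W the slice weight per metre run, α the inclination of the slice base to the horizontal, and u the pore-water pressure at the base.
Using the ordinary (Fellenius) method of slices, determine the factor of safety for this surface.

FS = 2.18

Ordinary method of slices: FS = Σ[c'·Δl_i + (W_i cosα_i − u_i·Δl_i)·tanφ'] / Σ W_i sinα_i, with Δl_i = b_i / cosα_i.
Slice 1: Δl = 1.9/cos(-13.6°) = 1.955 m; N'_1 = 31·cos(-13.6°) − 5·1.955 = 20.4; c'Δl = 17.79; W sinα = -7.3
Slice 2: Δl = 2.4/cos(-4.9°) = 2.409 m; N'_2 = 116·cos(-4.9°) − 15·2.409 = 79.4; c'Δl = 21.92; W sinα = -9.9
Slice 3: Δl = 2.5/cos5.0° = 2.510 m; N'_3 = 194·cos5.0° − 26·2.510 = 128.0; c'Δl = 22.84; W sinα = 16.9
Slice 4: Δl = 2.6/cos15.4° = 2.697 m; N'_4 = 194·cos15.4° − 32·2.697 = 100.7; c'Δl = 24.54; W sinα = 51.5
Slice 5: Δl = 2.8/cos27.0° = 3.143 m; N'_5 = 153·cos27.0° − 15·3.143 = 89.2; c'Δl = 28.60; W sinα = 69.5
Slice 6: Δl = 2.5/cos39.8° = 3.254 m; N'_6 = 55·cos39.8° − 11·3.254 = 6.5; c'Δl = 29.61; W sinα = 35.2
Σc'Δl = 145.3 kN/m; ΣN' = 424.2 kN/m; ΣW sinα = 155.9 kN/m
Resisting = 145.3 + 424.2·tan24.7° = 145.3 + 195.1 = 340.4 kN/m
FS = 340.4 / 155.9 = 2.184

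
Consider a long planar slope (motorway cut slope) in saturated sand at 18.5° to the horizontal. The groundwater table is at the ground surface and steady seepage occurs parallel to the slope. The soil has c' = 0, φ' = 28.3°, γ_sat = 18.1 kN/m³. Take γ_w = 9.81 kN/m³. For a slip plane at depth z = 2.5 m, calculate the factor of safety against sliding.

FS = 0.74

With seepage parallel to the slope and the water table at the surface, the effective normal stress on the slip plane uses the buoyant unit weight γ' = γ_sat − γ_w while the driving shear stress uses γ_sat:
FS = [c' + γ' z cos²β tanφ'] / [γ_sat z sinβ cosβ]
(For c' = 0 this reduces to FS = (γ'/γ_sat)·tanφ'/tanβ.)
γ' = 18.1 − 9.81 = 8.29 kN/m³
Numerator = 0.0 + 8.29·2.5·cos²18.5°·tan28.3° = 0.0 + 8.29·2.5·0.8993·0.5384 = 10.036 kPa
Denominator = 18.1·2.5·sin18.5°·cos18.5° = 18.1·2.5·0.3173·0.9483 = 13.616 kPa
FS = 10.036 / 13.616 = 0.737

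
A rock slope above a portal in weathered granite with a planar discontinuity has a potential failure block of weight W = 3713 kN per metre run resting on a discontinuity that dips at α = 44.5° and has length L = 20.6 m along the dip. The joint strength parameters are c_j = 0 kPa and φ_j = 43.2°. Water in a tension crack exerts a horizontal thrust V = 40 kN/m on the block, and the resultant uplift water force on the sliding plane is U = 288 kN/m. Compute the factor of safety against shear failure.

Resolving the block weight along and normal to the plane and applying the Mohr–Coulomb strength on the joint:
N' = W cosα − U − V sinα = 3713·cos44.5° − 288 − 40·sin44.5° = 2332.3 kN/m
Driving force T = W sinα + V cosα = 3713·sin44.5° + 40·cos44.5° = 2631.0 kN/m
Resisting force R = c_j·L + N'·tanφ_j = 0·20.6 + 2332.3·tan43.2° = 0.0 + 2190.1 = 2190.1 kN/m
FS = R / T = 2190.1 / 2631.0 = 0.832

FS = 0.83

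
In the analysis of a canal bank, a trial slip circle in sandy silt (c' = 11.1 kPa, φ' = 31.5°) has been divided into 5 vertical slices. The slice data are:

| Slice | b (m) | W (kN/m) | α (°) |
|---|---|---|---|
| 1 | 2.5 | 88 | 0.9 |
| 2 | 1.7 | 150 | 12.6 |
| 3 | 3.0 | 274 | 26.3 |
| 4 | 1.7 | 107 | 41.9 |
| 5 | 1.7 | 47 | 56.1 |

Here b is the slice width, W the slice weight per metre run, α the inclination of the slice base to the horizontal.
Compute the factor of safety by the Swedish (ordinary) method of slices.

Ordinary method of slices: FS = Σ[c'·Δl_i + (W_i cosα_i)·tanφ'] / Σ W_i sinα_i, with Δl_i = b_i / cosα_i.
Slice 1: Δl = 2.5/cos0.9° = 2.500 m; N'_1 = 88·cos0.9° = 88.0; c'Δl = 27.75; W sinα = 1.4
Slice 2: Δl = 1.7/cos12.6° = 1.742 m; N'_2 = 150·cos12.6° = 146.4; c'Δl = 19.34; W sinα = 32.7
Slice 3: Δl = 3.0/cos26.3° = 3.346 m; N'_3 = 274·cos26.3° = 245.6; c'Δl = 37.15; W sinα = 121.4
Slice 4: Δl = 1.7/cos41.9° = 2.284 m; N'_4 = 107·cos41.9° = 79.6; c'Δl = 25.35; W sinα = 71.5
Slice 5: Δl = 1.7/cos56.1° = 3.048 m; N'_5 = 47·cos56.1° = 26.2; c'Δl = 33.83; W sinα = 39.0
Σc'Δl = 143.4 kN/m; ΣN' = 585.9 kN/m; ΣW sinα = 266.0 kN/m
Resisting = 143.4 + 585.9·tan31.5° = 143.4 + 359.0 = 502.4 kN/m
FS = 502.4 / 266.0 = 1.889

FS = 1.89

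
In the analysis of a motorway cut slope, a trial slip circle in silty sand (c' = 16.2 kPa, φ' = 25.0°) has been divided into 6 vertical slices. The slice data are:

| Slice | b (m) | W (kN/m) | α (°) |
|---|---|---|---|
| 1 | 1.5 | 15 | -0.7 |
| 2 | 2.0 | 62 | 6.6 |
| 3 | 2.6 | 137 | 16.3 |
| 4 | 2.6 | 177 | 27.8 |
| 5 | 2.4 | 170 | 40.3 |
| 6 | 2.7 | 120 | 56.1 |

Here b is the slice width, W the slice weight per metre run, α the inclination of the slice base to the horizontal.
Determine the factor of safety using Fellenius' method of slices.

FS = 1.60

Ordinary method of slices: FS = Σ[c'·Δl_i + (W_i cosα_i)·tanφ'] / Σ W_i sinα_i, with Δl_i = b_i / cosα_i.
Slice 1: Δl = 1.5/cos(-0.7°) = 1.500 m; N'_1 = 15·cos(-0.7°) = 15.0; c'Δl = 24.30; W sinα = -0.2
Slice 2: Δl = 2.0/cos6.6° = 2.013 m; N'_2 = 62·cos6.6° = 61.6; c'Δl = 32.62; W sinα = 7.1
Slice 3: Δl = 2.6/cos16.3° = 2.709 m; N'_3 = 137·cos16.3° = 131.5; c'Δl = 43.88; W sinα = 38.5
Slice 4: Δl = 2.6/cos27.8° = 2.939 m; N'_4 = 177·cos27.8° = 156.6; c'Δl = 47.62; W sinα = 82.6
Slice 5: Δl = 2.4/cos40.3° = 3.147 m; N'_5 = 170·cos40.3° = 129.7; c'Δl = 50.98; W sinα = 110.0
Slice 6: Δl = 2.7/cos56.1° = 4.841 m; N'_6 = 120·cos56.1° = 66.9; c'Δl = 78.42; W sinα = 99.6
Σc'Δl = 277.8 kN/m; ΣN' = 561.2 kN/m; ΣW sinα = 337.5 kN/m
Resisting = 277.8 + 561.2·tan25.0° = 277.8 + 261.7 = 539.5 kN/m
FS = 539.5 / 337.5 = 1.599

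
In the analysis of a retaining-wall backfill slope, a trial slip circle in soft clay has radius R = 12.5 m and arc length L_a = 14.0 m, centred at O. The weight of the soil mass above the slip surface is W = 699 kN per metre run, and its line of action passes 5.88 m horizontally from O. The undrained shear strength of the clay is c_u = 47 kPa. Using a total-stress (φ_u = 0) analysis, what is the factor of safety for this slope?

FS = 2.00

Taking moments about the centre O, the resisting moment is provided by the undrained shear strength acting along the arc:
M_R = c_u·L_a·R = 47·14.00·12.5 = 8225.0 kN·m/m
M_D = W·d = 699·5.88 = 4110.1 kN·m/m
FS = M_R / M_D = 8225.0 / 4110.1 = 2.001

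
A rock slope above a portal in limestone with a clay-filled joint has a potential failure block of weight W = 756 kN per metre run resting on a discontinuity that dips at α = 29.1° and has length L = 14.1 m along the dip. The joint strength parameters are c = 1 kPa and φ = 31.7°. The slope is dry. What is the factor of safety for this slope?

FS = 1.15

Resolving the block weight along and normal to the plane and applying the Mohr–Coulomb strength on the joint:
N' = W cosα = 756·cos29.1° = 660.6 kN/m
Driving force T = W sinα = 756·sin29.1° = 367.7 kN/m
Resisting force R = c·L + N'·tanφ = 1·14.1 + 660.6·tan31.7° = 14.1 + 408.0 = 422.1 kN/m
FS = R / T = 422.1 / 367.7 = 1.148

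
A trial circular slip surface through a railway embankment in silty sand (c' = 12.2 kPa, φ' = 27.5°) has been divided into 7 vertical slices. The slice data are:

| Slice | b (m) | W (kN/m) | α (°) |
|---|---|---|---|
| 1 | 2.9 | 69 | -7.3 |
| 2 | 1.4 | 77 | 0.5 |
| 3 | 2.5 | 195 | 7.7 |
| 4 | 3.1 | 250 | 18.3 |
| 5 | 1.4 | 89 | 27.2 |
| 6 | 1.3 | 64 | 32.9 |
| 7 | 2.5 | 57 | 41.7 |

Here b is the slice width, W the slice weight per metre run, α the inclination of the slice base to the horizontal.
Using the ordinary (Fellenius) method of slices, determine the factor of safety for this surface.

Ordinary method of slices: FS = Σ[c'·Δl_i + (W_i cosα_i)·tanφ'] / Σ W_i sinα_i, with Δl_i = b_i / cosα_i.
Slice 1: Δl = 2.9/cos(-7.3°) = 2.924 m; N'_1 = 69·cos(-7.3°) = 68.4; c'Δl = 35.67; W sinα = -8.8
Slice 2: Δl = 1.4/cos0.5° = 1.400 m; N'_2 = 77·cos0.5° = 77.0; c'Δl = 17.08; W sinα = 0.7
Slice 3: Δl = 2.5/cos7.7° = 2.523 m; N'_3 = 195·cos7.7° = 193.2; c'Δl = 30.78; W sinα = 26.1
Slice 4: Δl = 3.1/cos18.3° = 3.265 m; N'_4 = 250·cos18.3° = 237.4; c'Δl = 39.83; W sinα = 78.5
Slice 5: Δl = 1.4/cos27.2° = 1.574 m; N'_5 = 89·cos27.2° = 79.2; c'Δl = 19.20; W sinα = 40.7
Slice 6: Δl = 1.3/cos32.9° = 1.548 m; N'_6 = 64·cos32.9° = 53.7; c'Δl = 18.89; W sinα = 34.8
Slice 7: Δl = 2.5/cos41.7° = 3.348 m; N'_7 = 57·cos41.7° = 42.6; c'Δl = 40.85; W sinα = 37.9
Σc'Δl = 202.3 kN/m; ΣN' = 751.5 kN/m; ΣW sinα = 209.9 kN/m
Resisting = 202.3 + 751.5·tan27.5° = 202.3 + 391.2 = 593.5 kN/m
FS = 593.5 / 209.9 = 2.828

FS = 2.83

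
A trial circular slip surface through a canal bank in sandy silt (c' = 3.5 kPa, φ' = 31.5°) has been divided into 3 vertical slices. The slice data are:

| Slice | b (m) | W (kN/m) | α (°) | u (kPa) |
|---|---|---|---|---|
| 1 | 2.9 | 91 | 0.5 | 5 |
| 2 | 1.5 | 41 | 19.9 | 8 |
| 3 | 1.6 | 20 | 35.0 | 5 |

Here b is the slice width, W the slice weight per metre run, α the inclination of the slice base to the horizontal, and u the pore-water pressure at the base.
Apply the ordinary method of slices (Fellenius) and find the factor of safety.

FS = 3.41

Ordinary method of slices: FS = Σ[c'·Δl_i + (W_i cosα_i − u_i·Δl_i)·tanφ'] / Σ W_i sinα_i, with Δl_i = b_i / cosα_i.
Slice 1: Δl = 2.9/cos0.5° = 2.900 m; N'_1 = 91·cos0.5° − 5·2.900 = 76.5; c'Δl = 10.15; W sinα = 0.8
Slice 2: Δl = 1.5/cos19.9° = 1.595 m; N'_2 = 41·cos19.9° − 8·1.595 = 25.8; c'Δl = 5.58; W sinα = 14.0
Slice 3: Δl = 1.6/cos35.0° = 1.953 m; N'_3 = 20·cos35.0° − 5·1.953 = 6.6; c'Δl = 6.84; W sinα = 11.5
Σc'Δl = 22.6 kN/m; ΣN' = 108.9 kN/m; ΣW sinα = 26.2 kN/m
Resisting = 22.6 + 108.9·tan31.5° = 22.6 + 66.7 = 89.3 kN/m
FS = 89.3 / 26.2 = 3.406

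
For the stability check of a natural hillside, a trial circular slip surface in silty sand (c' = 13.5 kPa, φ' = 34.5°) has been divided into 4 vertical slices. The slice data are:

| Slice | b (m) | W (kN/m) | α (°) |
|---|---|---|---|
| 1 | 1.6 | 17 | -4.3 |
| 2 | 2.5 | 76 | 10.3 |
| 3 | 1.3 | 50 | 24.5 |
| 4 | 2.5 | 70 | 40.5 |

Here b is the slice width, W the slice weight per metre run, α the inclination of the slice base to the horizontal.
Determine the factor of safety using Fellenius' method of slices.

Ordinary method of slices: FS = Σ[c'·Δl_i + (W_i cosα_i)·tanφ'] / Σ W_i sinα_i, with Δl_i = b_i / cosα_i.
Slice 1: Δl = 1.6/cos(-4.3°) = 1.605 m; N'_1 = 17·cos(-4.3°) = 17.0; c'Δl = 21.66; W sinα = -1.3
Slice 2: Δl = 2.5/cos10.3° = 2.541 m; N'_2 = 76·cos10.3° = 74.8; c'Δl = 34.30; W sinα = 13.6
Slice 3: Δl = 1.3/cos24.5° = 1.429 m; N'_3 = 50·cos24.5° = 45.5; c'Δl = 19.29; W sinα = 20.7
Slice 4: Δl = 2.5/cos40.5° = 3.288 m; N'_4 = 70·cos40.5° = 53.2; c'Δl = 44.38; W sinα = 45.5
Σc'Δl = 119.6 kN/m; ΣN' = 190.5 kN/m; ΣW sinα = 78.5 kN/m
Resisting = 119.6 + 190.5·tan34.5° = 119.6 + 130.9 = 250.5 kN/m
FS = 250.5 / 78.5 = 3.191

FS = 3.19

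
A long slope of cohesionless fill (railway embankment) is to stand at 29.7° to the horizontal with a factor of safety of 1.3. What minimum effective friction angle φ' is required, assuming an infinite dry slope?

φ' = 36.6°

FS = tanφ'/tanβ ⇒ tanφ' = FS · tanβ = 1.3 · tan29.7° = 0.7415
φ' = arctan(0.7415) = 36.56°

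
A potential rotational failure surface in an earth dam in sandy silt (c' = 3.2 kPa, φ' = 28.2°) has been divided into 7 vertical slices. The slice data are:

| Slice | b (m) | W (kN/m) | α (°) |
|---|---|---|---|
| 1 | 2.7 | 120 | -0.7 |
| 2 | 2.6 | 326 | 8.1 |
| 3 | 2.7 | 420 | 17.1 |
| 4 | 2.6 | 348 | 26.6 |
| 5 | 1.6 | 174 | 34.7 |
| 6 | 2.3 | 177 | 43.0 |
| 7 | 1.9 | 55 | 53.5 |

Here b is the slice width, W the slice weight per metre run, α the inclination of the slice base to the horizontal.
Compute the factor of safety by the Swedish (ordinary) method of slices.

FS = 1.44

Ordinary method of slices: FS = Σ[c'·Δl_i + (W_i cosα_i)·tanφ'] / Σ W_i sinα_i, with Δl_i = b_i / cosα_i.
Slice 1: Δl = 2.7/cos(-0.7°) = 2.700 m; N'_1 = 120·cos(-0.7°) = 120.0; c'Δl = 8.64; W sinα = -1.5
Slice 2: Δl = 2.6/cos8.1° = 2.626 m; N'_2 = 326·cos8.1° = 322.7; c'Δl = 8.40; W sinα = 45.9
Slice 3: Δl = 2.7/cos17.1° = 2.825 m; N'_3 = 420·cos17.1° = 401.4; c'Δl = 9.04; W sinα = 123.5
Slice 4: Δl = 2.6/cos26.6° = 2.908 m; N'_4 = 348·cos26.6° = 311.2; c'Δl = 9.30; W sinα = 155.8
Slice 5: Δl = 1.6/cos34.7° = 1.946 m; N'_5 = 174·cos34.7° = 143.1; c'Δl = 6.23; W sinα = 99.1
Slice 6: Δl = 2.3/cos43.0° = 3.145 m; N'_6 = 177·cos43.0° = 129.4; c'Δl = 10.06; W sinα = 120.7
Slice 7: Δl = 1.9/cos53.5° = 3.194 m; N'_7 = 55·cos53.5° = 32.7; c'Δl = 10.22; W sinα = 44.2
Σc'Δl = 61.9 kN/m; ΣN' = 1460.6 kN/m; ΣW sinα = 587.8 kN/m
Resisting = 61.9 + 1460.6·tan28.2° = 61.9 + 783.1 = 845.0 kN/m
FS = 845.0 / 587.8 = 1.438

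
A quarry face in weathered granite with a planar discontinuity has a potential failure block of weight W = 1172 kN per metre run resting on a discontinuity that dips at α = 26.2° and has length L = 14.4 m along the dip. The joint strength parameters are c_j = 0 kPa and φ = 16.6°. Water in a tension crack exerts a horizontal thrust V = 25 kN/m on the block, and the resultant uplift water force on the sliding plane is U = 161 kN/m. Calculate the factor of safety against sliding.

Resolving the block weight along and normal to the plane and applying the Mohr–Coulomb strength on the joint:
N' = W cosα − U − V sinα = 1172·cos26.2° − 161 − 25·sin26.2° = 879.5 kN/m
Driving force T = W sinα + V cosα = 1172·sin26.2° + 25·cos26.2° = 539.9 kN/m
Resisting force R = c_j·L + N'·tanφ = 0·14.4 + 879.5·tan16.6° = 0.0 + 262.2 = 262.2 kN/m
FS = R / T = 262.2 / 539.9 = 0.486

FS = 0.49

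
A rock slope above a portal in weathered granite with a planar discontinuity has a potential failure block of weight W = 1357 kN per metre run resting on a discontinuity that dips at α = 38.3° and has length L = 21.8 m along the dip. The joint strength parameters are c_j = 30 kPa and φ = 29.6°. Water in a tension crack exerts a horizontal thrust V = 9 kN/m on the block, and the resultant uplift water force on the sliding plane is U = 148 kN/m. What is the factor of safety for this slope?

Resolving the block weight along and normal to the plane and applying the Mohr–Coulomb strength on the joint:
N' = W cosα − U − V sinα = 1357·cos38.3° − 148 − 9·sin38.3° = 911.4 kN/m
Driving force T = W sinα + V cosα = 1357·sin38.3° + 9·cos38.3° = 848.1 kN/m
Resisting force R = c_j·L + N'·tanφ = 30·21.8 + 911.4·tan29.6° = 654.0 + 517.7 = 1171.7 kN/m
FS = R / T = 1171.7 / 848.1 = 1.382

FS = 1.38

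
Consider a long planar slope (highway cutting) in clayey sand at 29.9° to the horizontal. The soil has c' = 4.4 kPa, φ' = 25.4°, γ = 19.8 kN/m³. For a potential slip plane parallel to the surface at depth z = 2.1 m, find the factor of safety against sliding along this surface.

For an infinite slope with a slip plane parallel to the surface (no pore pressure): FS = [c' + γz cos²β tanφ'] / [γz sinβ cosβ].
γz = 19.8·2.1 = 41.58 kN/m²
Numerator = 4.4 + 41.58·cos²29.9°·tan25.4° = 4.4 + 41.58·0.7515·0.4748 = 19.238 kPa
Denominator = 41.58·sin29.9°·cos29.9° = 41.58·0.4985·0.8669 = 17.968 kPa
FS = 19.238 / 17.968 = 1.071

FS = 1.07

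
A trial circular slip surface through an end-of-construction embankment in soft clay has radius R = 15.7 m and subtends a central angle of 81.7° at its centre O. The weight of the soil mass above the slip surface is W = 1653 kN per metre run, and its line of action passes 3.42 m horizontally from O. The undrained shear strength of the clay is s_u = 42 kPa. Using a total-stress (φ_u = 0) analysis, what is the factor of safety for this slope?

FS = 2.61

Taking moments about the centre O, the resisting moment is provided by the undrained shear strength acting along the arc:
Arc length L_a = R·θ = 15.7·(81.7°·π/180) = 15.7·1.4259 = 22.39 m
M_R = s_u·L_a·R = 42·22.39·15.7 = 14762.1 kN·m/m
M_D = W·d = 1653·3.42 = 5653.3 kN·m/m
FS = M_R / M_D = 14762.1 / 5653.3 = 2.611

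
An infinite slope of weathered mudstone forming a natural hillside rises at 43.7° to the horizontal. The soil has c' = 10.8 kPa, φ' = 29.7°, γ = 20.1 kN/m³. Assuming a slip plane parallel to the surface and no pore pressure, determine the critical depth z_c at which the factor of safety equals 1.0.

z_c = 2.67 m

Setting FS = 1.00 in FS = [c' + γz cos²β tanφ'] / [γz sinβ cosβ] and solving for z:
z = c' / [γ cosβ (FS·sinβ − cosβ·tanφ')]
  = 10.8 / [20.1·cos43.7°·(1.00·sin43.7° − cos43.7°·tan29.7°)]
  = 10.8 / [20.1·0.7230·(1.00·0.6909 − 0.7230·0.5704)]
  = 10.8 / 4.0472 = 2.669 m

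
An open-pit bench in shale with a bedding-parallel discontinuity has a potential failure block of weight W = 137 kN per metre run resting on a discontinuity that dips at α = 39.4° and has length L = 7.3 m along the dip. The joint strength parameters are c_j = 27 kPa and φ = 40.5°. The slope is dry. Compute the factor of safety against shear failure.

Resolving the block weight along and normal to the plane and applying the Mohr–Coulomb strength on the joint:
N' = W cosα = 137·cos39.4° = 105.9 kN/m
Driving force T = W sinα = 137·sin39.4° = 87.0 kN/m
Resisting force R = c_j·L + N'·tanφ = 27·7.3 + 105.9·tan40.5° = 197.1 + 90.4 = 287.5 kN/m
FS = R / T = 287.5 / 87.0 = 3.306

FS = 3.31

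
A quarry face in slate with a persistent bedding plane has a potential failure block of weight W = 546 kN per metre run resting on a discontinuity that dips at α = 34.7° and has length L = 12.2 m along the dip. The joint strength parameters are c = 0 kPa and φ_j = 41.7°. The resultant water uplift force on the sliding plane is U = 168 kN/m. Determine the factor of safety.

Resolving the block weight along and normal to the plane and applying the Mohr–Coulomb strength on the joint:
N' = W cosα − U = 546·cos34.7° − 168 = 280.9 kN/m
Driving force T = W sinα = 546·sin34.7° = 310.8 kN/m
Resisting force R = c·L + N'·tanφ_j = 0·12.2 + 280.9·tan41.7° = 0.0 + 250.3 = 250.3 kN/m
FS = R / T = 250.3 / 310.8 = 0.805

FS = 0.81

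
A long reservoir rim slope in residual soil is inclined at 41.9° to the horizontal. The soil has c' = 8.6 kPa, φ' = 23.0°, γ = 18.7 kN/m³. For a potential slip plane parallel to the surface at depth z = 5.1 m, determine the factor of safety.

For an infinite slope with a slip plane parallel to the surface (no pore pressure): FS = [c' + γz cos²β tanφ'] / [γz sinβ cosβ].
γz = 18.7·5.1 = 95.37 kN/m²
Numerator = 8.6 + 95.37·cos²41.9°·tan23.0° = 8.6 + 95.37·0.5540·0.4245 = 31.027 kPa
Denominator = 95.37·sin41.9°·cos41.9° = 95.37·0.6678·0.7443 = 47.406 kPa
FS = 31.027 / 47.406 = 0.654

FS = 0.65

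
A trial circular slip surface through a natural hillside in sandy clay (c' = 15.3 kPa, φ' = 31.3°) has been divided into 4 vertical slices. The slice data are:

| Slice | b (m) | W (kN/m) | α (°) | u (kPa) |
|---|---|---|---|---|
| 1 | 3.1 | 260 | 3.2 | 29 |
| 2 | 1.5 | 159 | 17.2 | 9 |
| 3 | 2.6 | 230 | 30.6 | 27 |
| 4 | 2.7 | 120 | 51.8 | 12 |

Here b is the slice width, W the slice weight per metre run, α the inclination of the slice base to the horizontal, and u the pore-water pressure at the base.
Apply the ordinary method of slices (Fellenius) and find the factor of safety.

FS = 1.67

Ordinary method of slices: FS = Σ[c'·Δl_i + (W_i cosα_i − u_i·Δl_i)·tanφ'] / Σ W_i sinα_i, with Δl_i = b_i / cosα_i.
Slice 1: Δl = 3.1/cos3.2° = 3.105 m; N'_1 = 260·cos3.2° − 29·3.105 = 169.6; c'Δl = 47.50; W sinα = 14.5
Slice 2: Δl = 1.5/cos17.2° = 1.570 m; N'_2 = 159·cos17.2° − 9·1.570 = 137.8; c'Δl = 24.02; W sinα = 47.0
Slice 3: Δl = 2.6/cos30.6° = 3.021 m; N'_3 = 230·cos30.6° − 27·3.021 = 116.4; c'Δl = 46.22; W sinα = 117.1
Slice 4: Δl = 2.7/cos51.8° = 4.366 m; N'_4 = 120·cos51.8° − 12·4.366 = 21.8; c'Δl = 66.80; W sinα = 94.3
Σc'Δl = 184.5 kN/m; ΣN' = 445.5 kN/m; ΣW sinα = 272.9 kN/m
Resisting = 184.5 + 445.5·tan31.3° = 184.5 + 270.9 = 455.4 kN/m
FS = 455.4 / 272.9 = 1.669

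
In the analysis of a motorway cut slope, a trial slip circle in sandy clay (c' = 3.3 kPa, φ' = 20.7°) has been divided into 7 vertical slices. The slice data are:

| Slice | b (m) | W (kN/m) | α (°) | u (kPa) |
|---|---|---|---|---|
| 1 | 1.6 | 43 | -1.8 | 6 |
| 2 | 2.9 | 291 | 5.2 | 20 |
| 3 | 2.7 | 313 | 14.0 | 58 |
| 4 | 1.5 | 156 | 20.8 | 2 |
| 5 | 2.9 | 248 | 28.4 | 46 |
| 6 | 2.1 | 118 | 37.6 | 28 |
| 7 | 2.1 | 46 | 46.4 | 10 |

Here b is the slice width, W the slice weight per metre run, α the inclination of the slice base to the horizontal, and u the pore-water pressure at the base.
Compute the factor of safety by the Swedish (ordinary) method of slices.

FS = 0.79

Ordinary method of slices: FS = Σ[c'·Δl_i + (W_i cosα_i − u_i·Δl_i)·tanφ'] / Σ W_i sinα_i, with Δl_i = b_i / cosα_i.
Slice 1: Δl = 1.6/cos(-1.8°) = 1.601 m; N'_1 = 43·cos(-1.8°) − 6·1.601 = 33.4; c'Δl = 5.28; W sinα = -1.4
Slice 2: Δl = 2.9/cos5.2° = 2.912 m; N'_2 = 291·cos5.2° − 20·2.912 = 231.6; c'Δl = 9.61; W sinα = 26.4
Slice 3: Δl = 2.7/cos14.0° = 2.783 m; N'_3 = 313·cos14.0° − 58·2.783 = 142.3; c'Δl = 9.18; W sinα = 75.7
Slice 4: Δl = 1.5/cos20.8° = 1.605 m; N'_4 = 156·cos20.8° − 2·1.605 = 142.6; c'Δl = 5.30; W sinα = 55.4
Slice 5: Δl = 2.9/cos28.4° = 3.297 m; N'_5 = 248·cos28.4° − 46·3.297 = 66.5; c'Δl = 10.88; W sinα = 118.0
Slice 6: Δl = 2.1/cos37.6° = 2.651 m; N'_6 = 118·cos37.6° − 28·2.651 = 19.3; c'Δl = 8.75; W sinα = 72.0
Slice 7: Δl = 2.1/cos46.4° = 3.045 m; N'_7 = 46·cos46.4° − 10·3.045 = 1.3; c'Δl = 10.05; W sinα = 33.3
Σc'Δl = 59.0 kN/m; ΣN' = 636.9 kN/m; ΣW sinα = 379.4 kN/m
Resisting = 59.0 + 636.9·tan20.7° = 59.0 + 240.7 = 299.7 kN/m
FS = 299.7 / 379.4 = 0.790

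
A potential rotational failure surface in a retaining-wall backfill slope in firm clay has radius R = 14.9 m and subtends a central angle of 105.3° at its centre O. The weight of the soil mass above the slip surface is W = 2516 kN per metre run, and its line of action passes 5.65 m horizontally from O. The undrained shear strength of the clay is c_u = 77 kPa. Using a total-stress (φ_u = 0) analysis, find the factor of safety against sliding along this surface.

FS = 2.21

Taking moments about the centre O, the resisting moment is provided by the undrained shear strength acting along the arc:
Arc length L_a = R·θ = 14.9·(105.3°·π/180) = 14.9·1.8378 = 27.38 m
M_R = c_u·L_a·R = 77·27.38·14.9 = 31417.3 kN·m/m
M_D = W·d = 2516·5.65 = 14215.4 kN·m/m
FS = M_R / M_D = 31417.3 / 14215.4 = 2.210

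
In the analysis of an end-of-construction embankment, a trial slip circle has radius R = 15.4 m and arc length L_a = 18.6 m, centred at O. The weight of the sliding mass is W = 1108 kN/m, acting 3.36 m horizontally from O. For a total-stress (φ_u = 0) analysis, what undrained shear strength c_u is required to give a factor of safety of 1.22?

FS = c_u·L_a·R / (W·d), so c_u = FS·W·d / (L_a·R).
c_u = 1.22·1108·3.36 / (18.60·15.4) = 4541.9 / 286.44 = 15.86 kPa

c_u = 15.9 kPa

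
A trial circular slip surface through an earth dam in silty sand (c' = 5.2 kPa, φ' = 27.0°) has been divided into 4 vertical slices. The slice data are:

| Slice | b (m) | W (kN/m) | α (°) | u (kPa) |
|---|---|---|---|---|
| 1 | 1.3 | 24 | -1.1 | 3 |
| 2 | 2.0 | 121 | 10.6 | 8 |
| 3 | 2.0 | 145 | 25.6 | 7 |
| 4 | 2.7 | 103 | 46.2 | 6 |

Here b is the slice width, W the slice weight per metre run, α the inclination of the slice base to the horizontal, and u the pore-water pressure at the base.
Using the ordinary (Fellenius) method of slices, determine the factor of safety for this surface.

FS = 1.23

Ordinary method of slices: FS = Σ[c'·Δl_i + (W_i cosα_i − u_i·Δl_i)·tanφ'] / Σ W_i sinα_i, with Δl_i = b_i / cosα_i.
Slice 1: Δl = 1.3/cos(-1.1°) = 1.300 m; N'_1 = 24·cos(-1.1°) − 3·1.300 = 20.1; c'Δl = 6.76; W sinα = -0.5
Slice 2: Δl = 2.0/cos10.6° = 2.035 m; N'_2 = 121·cos10.6° − 8·2.035 = 102.7; c'Δl = 10.58; W sinα = 22.3
Slice 3: Δl = 2.0/cos25.6° = 2.218 m; N'_3 = 145·cos25.6° − 7·2.218 = 115.2; c'Δl = 11.53; W sinα = 62.7
Slice 4: Δl = 2.7/cos46.2° = 3.901 m; N'_4 = 103·cos46.2° − 6·3.901 = 47.9; c'Δl = 20.28; W sinα = 74.3
Σc'Δl = 49.2 kN/m; ΣN' = 285.9 kN/m; ΣW sinα = 158.8 kN/m
Resisting = 49.2 + 285.9·tan27.0° = 49.2 + 145.7 = 194.8 kN/m
FS = 194.8 / 158.8 = 1.227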